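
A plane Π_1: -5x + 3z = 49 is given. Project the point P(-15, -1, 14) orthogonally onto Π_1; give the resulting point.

(-5, -1, 8)

Foot = P − λn with λ = (n·P − d)/|n|² = (117 − 49)/34 = 2.
Foot = (-15, -1, 14) − 2·(-5, 0, 3) = (-5, -1, 8).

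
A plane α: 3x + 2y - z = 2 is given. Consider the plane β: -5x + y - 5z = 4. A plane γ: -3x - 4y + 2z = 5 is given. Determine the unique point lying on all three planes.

(3, -6, -5)

Solving the 3×3 linear system 3x + 2y - z = 2, -5x + y - 5z = 4, -3x - 4y + 2z = 5 (e.g. by elimination or Cramer's rule, determinant = -27) gives (3, -6, -5).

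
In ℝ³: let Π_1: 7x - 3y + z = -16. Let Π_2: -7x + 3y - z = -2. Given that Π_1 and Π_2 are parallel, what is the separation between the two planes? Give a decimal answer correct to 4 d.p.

2.3434

Rescale Π_2 by 1/(-1): 7x - 3y + z = 2. Then distance = |-16 − 2| / √59 ≈ 2.3434.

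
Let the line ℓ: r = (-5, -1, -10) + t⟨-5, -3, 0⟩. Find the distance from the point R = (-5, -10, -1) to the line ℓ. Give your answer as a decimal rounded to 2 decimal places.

Taking (-5, -1, -10) on ℓ with direction v = (-5, -3, 0): w = R − (-5, -1, -10) = (0, -9, 9), and w × v = (27, -45, -45).
Distance = |w × v| / |v| = √4779 / √34 ≈ 11.86.

11.86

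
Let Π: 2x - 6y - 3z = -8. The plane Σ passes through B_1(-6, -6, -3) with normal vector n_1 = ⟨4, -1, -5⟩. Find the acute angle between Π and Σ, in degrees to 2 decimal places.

Σ: n_1·r = n_1·B_1 gives 4x - y - 5z = -3.
cos θ = |n₁·n₂| / (|n₁||n₂|) = |29| / (√49 · √42).
θ = arccos(0.63926) ≈ 50.26°.

50.26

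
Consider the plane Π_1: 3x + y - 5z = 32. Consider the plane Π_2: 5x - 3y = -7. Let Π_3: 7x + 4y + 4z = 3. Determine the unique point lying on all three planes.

(1, 4, -5)

Solving the 3×3 linear system 3x + y - 5z = 32, 5x - 3y = -7, 7x + 4y + 4z = 3 (e.g. by elimination or Cramer's rule, determinant = -261) gives (1, 4, -5).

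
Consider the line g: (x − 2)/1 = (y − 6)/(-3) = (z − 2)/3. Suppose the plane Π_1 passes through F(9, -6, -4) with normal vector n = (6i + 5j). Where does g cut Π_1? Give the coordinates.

g has direction (1, -3, 3) through (2, 6, 2).
Π_1: n·r = n·F gives 6x + 5y = 24.
Substitute r = (2, 6, 2) + t(1, -3, 3) into the plane: 42 + (-9)t = 24, so t = 2.
Intersection: (2, 6, 2) + 2·(1, -3, 3) = (4, 0, 8).

(4, 0, 8)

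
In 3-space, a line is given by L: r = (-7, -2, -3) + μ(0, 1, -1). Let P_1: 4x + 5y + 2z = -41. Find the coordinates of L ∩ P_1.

(-7, -1, -4)

Substitute r = (-7, -2, -3) + t(0, 1, -1) into the plane: -44 + 3t = -41, so t = 1.
Intersection: (-7, -2, -3) + 1·(0, 1, -1) = (-7, -1, -4).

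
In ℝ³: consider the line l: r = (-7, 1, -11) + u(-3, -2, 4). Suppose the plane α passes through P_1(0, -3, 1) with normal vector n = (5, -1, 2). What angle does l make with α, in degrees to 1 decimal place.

9.8

α: n·r = n·P_1 gives 5x - y + 2z = 5.
sin θ = |n·v| / (|n||v|) = |-5| / (√30 · √29) = 0.16952.
θ ≈ 9.8°.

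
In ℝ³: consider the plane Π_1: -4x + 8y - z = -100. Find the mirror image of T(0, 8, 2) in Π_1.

λ = (n·T − d)/|n|² = (62 − (-100))/81 = 2.
Reflection = T − 2λn = (0, 8, 2) − 4·(-4, 8, -1) = (16, -24, 6).

(16, -24, 6)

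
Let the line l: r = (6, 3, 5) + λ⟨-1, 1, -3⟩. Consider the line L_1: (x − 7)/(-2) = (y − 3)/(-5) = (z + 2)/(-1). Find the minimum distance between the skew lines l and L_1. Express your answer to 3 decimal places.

3.578

L_1 has direction (-2, -5, -1) through (7, 3, -2).
Common perpendicular direction n = (-1, 1, -3) × (-2, -5, -1) = (-16, 5, 7).
With w = (7, 3, -2) − (6, 3, 5) = (1, 0, -7), w · n = -65.
Distance = |w · n| / |n| = |-65| / √330 ≈ 3.578.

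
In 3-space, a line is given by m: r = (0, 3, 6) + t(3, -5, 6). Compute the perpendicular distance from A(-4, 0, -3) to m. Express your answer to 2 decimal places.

Taking (0, 3, 6) on m with direction v = (3, -5, 6): w = A − (0, 3, 6) = (-4, -3, -9), and w × v = (-63, -3, 29).
Distance = |w × v| / |v| = √4819 / √70 ≈ 8.30.

8.30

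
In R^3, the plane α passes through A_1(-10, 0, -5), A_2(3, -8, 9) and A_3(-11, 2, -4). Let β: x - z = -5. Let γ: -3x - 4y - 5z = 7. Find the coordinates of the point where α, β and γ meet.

(-1, -6, 4)

A_1A_2 = (13, -8, 14), A_1A_3 = (-1, 2, 1); a normal to α is A_1A_2 × A_1A_3 = (-36, -27, 18).
Using A_1: α has equation -36x - 27y + 18z = 270.
Solving the 3×3 linear system -36x - 27y + 18z = 270, x - z = -5, -3x - 4y - 5z = 7 (e.g. by elimination or Cramer's rule, determinant = -144) gives (-1, -6, 4).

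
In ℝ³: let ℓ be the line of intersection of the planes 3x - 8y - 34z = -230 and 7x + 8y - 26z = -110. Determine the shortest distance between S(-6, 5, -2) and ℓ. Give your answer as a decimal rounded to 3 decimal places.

6.852

Direction of ℓ: (3, -8, -34) × (7, 8, -26) = (480, -160, 80).
A point on ℓ: solving the two plane equations with x = 2 gives (2, 4, 6).
Taking (2, 4, 6) on ℓ with direction v = (480, -160, 80): w = S − (2, 4, 6) = (-8, 1, -8), and w × v = (-1200, -3200, 800).
Distance = |w × v| / |v| = √12320000 / √262400 ≈ 6.852.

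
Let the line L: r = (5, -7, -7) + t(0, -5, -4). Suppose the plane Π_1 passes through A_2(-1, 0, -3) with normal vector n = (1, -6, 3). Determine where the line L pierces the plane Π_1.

Π_1: n·r = n·A_2 gives x - 6y + 3z = -10.
Substitute r = (5, -7, -7) + t(0, -5, -4) into the plane: 26 + 18t = -10, so t = -2.
Intersection: (5, -7, -7) + (-2)·(0, -5, -4) = (5, 3, 1).

(5, 3, 1)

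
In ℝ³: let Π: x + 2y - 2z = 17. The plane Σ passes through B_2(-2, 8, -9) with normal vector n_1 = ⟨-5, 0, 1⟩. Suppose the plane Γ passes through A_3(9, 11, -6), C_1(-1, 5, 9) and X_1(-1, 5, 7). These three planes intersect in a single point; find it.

Σ: n_1·r = n_1·B_2 gives -5x + z = 1.
A_3C_1 = (-10, -6, 15), A_3X_1 = (-10, -6, 13); a normal to Γ is A_3C_1 × A_3X_1 = (12, -20, 0).
Using A_3: Γ has equation 12x - 20y = -112.
Solving the 3×3 linear system x + 2y - 2z = 17, -5x + z = 1, 12x - 20y = -112 (e.g. by elimination or Cramer's rule, determinant = -156) gives (-1, 5, -4).

(-1, 5, -4)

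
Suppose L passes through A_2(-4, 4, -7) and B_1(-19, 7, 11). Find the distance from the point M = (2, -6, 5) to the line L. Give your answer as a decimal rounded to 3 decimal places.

A direction vector for L is B_1 − A_2 = (-15, 3, 18).
Taking (-4, 4, -7) on L with direction v = (-15, 3, 18): w = M − (-4, 4, -7) = (6, -10, 12), and w × v = (-216, -288, -132).
Distance = |w × v| / |v| = √147024 / √558 ≈ 16.232.

16.232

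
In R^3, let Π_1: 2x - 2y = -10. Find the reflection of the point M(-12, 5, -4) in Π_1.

λ = (n·M − d)/|n|² = (-34 − (-10))/8 = -3.
Reflection = M − 2λn = (-12, 5, -4) − (-6)·(2, -2, 0) = (0, -7, -4).

(0, -7, -4)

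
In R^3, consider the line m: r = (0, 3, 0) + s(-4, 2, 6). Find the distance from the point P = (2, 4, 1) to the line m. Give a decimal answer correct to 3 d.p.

2.449

Taking (0, 3, 0) on m with direction v = (-4, 2, 6): w = P − (0, 3, 0) = (2, 1, 1), and w × v = (4, -16, 8).
Distance = |w × v| / |v| = √336 / √56 ≈ 2.449.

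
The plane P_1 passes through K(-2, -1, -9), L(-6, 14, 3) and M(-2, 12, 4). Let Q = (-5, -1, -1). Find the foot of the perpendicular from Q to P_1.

KL = (-4, 15, 12), KM = (0, 13, 13); a normal to P_1 is KL × KM = (39, 52, -52).
Using K: P_1 has equation 39x + 52y - 52z = 338.
Foot = Q − λn with λ = (n·Q − d)/|n|² = (-195 − 338)/6929 = -1/13.
Foot = (-5, -1, -1) − (-1/13)·(39, 52, -52) = (-2, 3, -5).

(-2, 3, -5)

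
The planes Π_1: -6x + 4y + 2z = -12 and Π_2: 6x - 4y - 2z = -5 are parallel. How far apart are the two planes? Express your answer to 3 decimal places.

2.272

Rescale Π_2 by 1/(-1): -6x + 4y + 2z = 5. Then distance = |-12 − 5| / √56 ≈ 2.272.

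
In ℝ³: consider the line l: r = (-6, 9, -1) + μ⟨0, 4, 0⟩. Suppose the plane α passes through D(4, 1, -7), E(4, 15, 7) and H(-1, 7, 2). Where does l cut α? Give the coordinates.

(-6, 1, -1)

DE = (0, 14, 14), DH = (-5, 6, 9); a normal to α is DE × DH = (42, -70, 70).
Using D: α has equation 42x - 70y + 70z = -392.
Substitute r = (-6, 9, -1) + t(0, 4, 0) into the plane: -952 + (-280)t = -392, so t = -2.
Intersection: (-6, 9, -1) + (-2)·(0, 4, 0) = (-6, 1, -1).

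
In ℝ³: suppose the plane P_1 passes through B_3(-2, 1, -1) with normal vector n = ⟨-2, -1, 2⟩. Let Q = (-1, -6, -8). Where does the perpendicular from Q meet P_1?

(-3, -7, -6)

P_1: n·r = n·B_3 gives -2x - y + 2z = 1.
Foot = Q − λn with λ = (n·Q − d)/|n|² = (-8 − 1)/9 = -1.
Foot = (-1, -6, -8) − (-1)·(-2, -1, 2) = (-3, -7, -6).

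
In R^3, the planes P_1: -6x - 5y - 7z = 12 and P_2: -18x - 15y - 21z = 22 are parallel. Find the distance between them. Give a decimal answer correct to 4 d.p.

Rescale P_2 by 1/3: -6x - 5y - 7z = 22/3. Then distance = |12 − (22/3)| / √110 ≈ 0.4449.

0.4449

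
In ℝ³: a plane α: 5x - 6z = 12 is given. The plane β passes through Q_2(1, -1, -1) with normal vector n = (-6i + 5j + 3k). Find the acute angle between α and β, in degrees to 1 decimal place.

β: n·r = n·Q_2 gives -6x + 5y + 3z = -14.
cos θ = |n₁·n₂| / (|n₁||n₂|) = |-48| / (√61 · √70).
θ = arccos(0.73456) ≈ 42.7°.

42.7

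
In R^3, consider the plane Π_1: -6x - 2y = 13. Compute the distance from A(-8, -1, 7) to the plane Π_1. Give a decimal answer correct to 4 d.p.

5.8502

n·A − d = (-6)·(-8) + (-2)·(-1) + (0)·(7) − 13 = 37; |n| = √40.
Distance = |37| / √40 = 37/√40 ≈ 5.8502.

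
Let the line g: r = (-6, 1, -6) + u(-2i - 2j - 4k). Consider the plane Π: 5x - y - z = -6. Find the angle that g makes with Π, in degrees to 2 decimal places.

sin θ = |n·v| / (|n||v|) = |-4| / (√27 · √24) = 0.15713.
θ ≈ 9.04°.

9.04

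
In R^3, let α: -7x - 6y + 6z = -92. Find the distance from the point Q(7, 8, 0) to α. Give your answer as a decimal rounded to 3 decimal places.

n·Q − d = (-7)·(7) + (-6)·(8) + (6)·(0) − (-92) = -5; |n| = √121.
Distance = |-5| / √121 = 5/√121 ≈ 0.455.

0.455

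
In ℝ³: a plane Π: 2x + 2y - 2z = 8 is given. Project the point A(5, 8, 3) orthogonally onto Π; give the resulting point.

(3, 6, 5)

Foot = A − λn with λ = (n·A − d)/|n|² = (20 − 8)/12 = 1.
Foot = (5, 8, 3) − 1·(2, 2, -2) = (3, 6, 5).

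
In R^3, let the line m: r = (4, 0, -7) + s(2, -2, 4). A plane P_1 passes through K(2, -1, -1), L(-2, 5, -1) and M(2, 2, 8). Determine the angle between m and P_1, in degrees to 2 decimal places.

KL = (-4, 6, 0), KM = (0, 3, 9); a normal to P_1 is KL × KM = (54, 36, -12).
Using K: P_1 has equation 54x + 36y - 12z = 84.
sin θ = |n·v| / (|n||v|) = |-12| / (√4356 · √24) = 0.03711.
θ ≈ 2.13°.

2.13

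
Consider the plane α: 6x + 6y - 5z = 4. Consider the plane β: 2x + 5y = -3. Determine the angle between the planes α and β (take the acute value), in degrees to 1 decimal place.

37.6

cos θ = |n₁·n₂| / (|n₁||n₂|) = |42| / (√97 · √29).
θ = arccos(0.79189) ≈ 37.6°.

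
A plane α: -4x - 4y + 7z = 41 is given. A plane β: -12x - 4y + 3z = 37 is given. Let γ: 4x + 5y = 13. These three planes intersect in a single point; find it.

Solving the 3×3 linear system -4x - 4y + 7z = 41, -12x - 4y + 3z = 37, 4x + 5y = 13 (e.g. by elimination or Cramer's rule, determinant = -296) gives (-3, 5, 7).

(-3, 5, 7)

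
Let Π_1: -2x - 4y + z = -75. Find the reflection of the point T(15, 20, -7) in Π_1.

(7, 4, -3)

λ = (n·T − d)/|n|² = (-117 − (-75))/21 = -2.
Reflection = T − 2λn = (15, 20, -7) − (-4)·(-2, -4, 1) = (7, 4, -3).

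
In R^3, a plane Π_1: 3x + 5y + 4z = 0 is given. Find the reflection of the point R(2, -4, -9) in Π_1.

λ = (n·R − d)/|n|² = (-50 − 0)/50 = -1.
Reflection = R − 2λn = (2, -4, -9) − (-2)·(3, 5, 4) = (8, 6, -1).

(8, 6, -1)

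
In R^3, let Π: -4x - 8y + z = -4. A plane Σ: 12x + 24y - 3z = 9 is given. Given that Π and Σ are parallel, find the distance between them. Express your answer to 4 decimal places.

0.1111

Rescale Σ by 1/(-3): -4x - 8y + z = -3. Then distance = |-4 − (-3)| / √81 ≈ 0.1111.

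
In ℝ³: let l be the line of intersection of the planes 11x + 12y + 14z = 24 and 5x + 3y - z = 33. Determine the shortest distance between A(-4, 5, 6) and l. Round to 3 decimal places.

12.558

Direction of l: (11, 12, 14) × (5, 3, -1) = (-54, 81, -27).
A point on l: solving the two plane equations with x = 2 gives (2, 6, -5).
Taking (2, 6, -5) on l with direction v = (-54, 81, -27): w = A − (2, 6, -5) = (-6, -1, 11), and w × v = (-864, -756, -540).
Distance = |w × v| / |v| = √1609632 / √10206 ≈ 12.558.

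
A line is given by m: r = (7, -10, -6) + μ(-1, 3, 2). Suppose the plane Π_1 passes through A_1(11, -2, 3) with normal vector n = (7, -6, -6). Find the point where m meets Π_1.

(5, -4, -2)

Π_1: n·r = n·A_1 gives 7x - 6y - 6z = 71.
Substitute r = (7, -10, -6) + t(-1, 3, 2) into the plane: 145 + (-37)t = 71, so t = 2.
Intersection: (7, -10, -6) + 2·(-1, 3, 2) = (5, -4, -2).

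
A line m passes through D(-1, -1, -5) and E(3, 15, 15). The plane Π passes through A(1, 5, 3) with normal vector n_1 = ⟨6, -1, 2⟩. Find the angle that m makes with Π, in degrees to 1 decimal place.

16.8

A direction vector for m is E − D = (4, 16, 20).
Π: n_1·r = n_1·A gives 6x - y + 2z = 7.
sin θ = |n·v| / (|n||v|) = |48| / (√41 · √672) = 0.28918.
θ ≈ 16.8°.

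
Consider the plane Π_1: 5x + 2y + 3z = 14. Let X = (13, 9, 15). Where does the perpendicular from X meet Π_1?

(-2, 3, 6)

Foot = X − λn with λ = (n·X − d)/|n|² = (128 − 14)/38 = 3.
Foot = (13, 9, 15) − 3·(5, 2, 3) = (-2, 3, 6).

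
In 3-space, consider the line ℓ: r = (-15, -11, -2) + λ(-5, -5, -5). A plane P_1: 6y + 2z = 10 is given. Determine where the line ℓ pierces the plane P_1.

Substitute r = (-15, -11, -2) + t(-5, -5, -5) into the plane: -70 + (-40)t = 10, so t = -2.
Intersection: (-15, -11, -2) + (-2)·(-5, -5, -5) = (-5, -1, 8).

(-5, -1, 8)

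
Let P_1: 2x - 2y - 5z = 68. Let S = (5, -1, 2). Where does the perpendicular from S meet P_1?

Foot = S − λn with λ = (n·S − d)/|n|² = (2 − 68)/33 = -2.
Foot = (5, -1, 2) − (-2)·(2, -2, -5) = (9, -5, -8).

(9, -5, -8)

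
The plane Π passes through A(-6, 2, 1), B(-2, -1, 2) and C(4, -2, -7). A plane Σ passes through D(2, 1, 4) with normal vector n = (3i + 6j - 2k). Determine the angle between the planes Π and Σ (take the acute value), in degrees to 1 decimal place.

32.9

AB = (4, -3, 1), AC = (10, -4, -8); a normal to Π is AB × AC = (28, 42, 14).
Using A: Π has equation 28x + 42y + 14z = -70.
Σ: n·r = n·D gives 3x + 6y - 2z = 4.
cos θ = |n₁·n₂| / (|n₁||n₂|) = |308| / (√2744 · √49).
θ = arccos(0.83996) ≈ 32.9°.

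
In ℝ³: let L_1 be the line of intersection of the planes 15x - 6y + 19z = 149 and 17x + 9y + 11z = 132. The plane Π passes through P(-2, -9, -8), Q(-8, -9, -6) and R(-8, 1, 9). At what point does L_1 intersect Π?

(4, 1, 5)

Direction of L_1: (15, -6, 19) × (17, 9, 11) = (-237, 158, 237).
A point on L_1: solving the two plane equations with x = -5 gives (-5, 7, 14).
PQ = (-6, 0, 2), PR = (-6, 10, 17); a normal to Π is PQ × PR = (-20, 90, -60).
Using P: Π has equation -20x + 90y - 60z = -290.
Substitute r = (-5, 7, 14) + t(-237, 158, 237) into the plane: -110 + 4740t = -290, so t = -3/79.
Intersection: (-5, 7, 14) + (-3/79)·(-237, 158, 237) = (4, 1, 5).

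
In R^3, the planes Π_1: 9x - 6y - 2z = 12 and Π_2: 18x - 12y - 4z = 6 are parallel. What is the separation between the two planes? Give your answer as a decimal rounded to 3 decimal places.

0.818

Rescale Π_2 by 1/2: 9x - 6y - 2z = 3. Then distance = |12 − 3| / √121 ≈ 0.818.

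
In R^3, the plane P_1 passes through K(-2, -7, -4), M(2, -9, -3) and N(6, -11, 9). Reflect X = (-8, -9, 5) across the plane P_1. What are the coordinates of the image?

KM = (4, -2, 1), KN = (8, -4, 13); a normal to P_1 is KM × KN = (-22, -44, 0).
Using K: P_1 has equation -22x - 44y = 352.
λ = (n·X − d)/|n|² = (572 − 352)/2420 = 1/11.
Reflection = X − 2λn = (-8, -9, 5) − (2/11)·(-22, -44, 0) = (-4, -1, 5).

(-4, -1, 5)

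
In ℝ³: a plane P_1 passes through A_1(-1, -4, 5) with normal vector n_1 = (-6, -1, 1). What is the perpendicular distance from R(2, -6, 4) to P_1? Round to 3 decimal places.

P_1: n_1·r = n_1·A_1 gives -6x - y + z = 15.
n·R − d = (-6)·(2) + (-1)·(-6) + (1)·(4) − 15 = -17; |n| = √38.
Distance = |-17| / √38 = 17/√38 ≈ 2.758.

2.758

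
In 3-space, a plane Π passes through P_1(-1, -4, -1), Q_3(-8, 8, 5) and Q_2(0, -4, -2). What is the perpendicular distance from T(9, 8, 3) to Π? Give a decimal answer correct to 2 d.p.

P_1Q_3 = (-7, 12, 6), P_1Q_2 = (1, 0, -1); a normal to Π is P_1Q_3 × P_1Q_2 = (-12, -1, -12).
Using P_1: Π has equation -12x - y - 12z = 28.
n·T − d = (-12)·(9) + (-1)·(8) + (-12)·(3) − 28 = -180; |n| = √289.
Distance = |-180| / √289 = 180/√289 ≈ 10.59.

10.59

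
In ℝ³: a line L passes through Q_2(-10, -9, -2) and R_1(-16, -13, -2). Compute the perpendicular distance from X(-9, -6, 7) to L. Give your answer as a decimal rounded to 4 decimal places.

9.2070

A direction vector for L is R_1 − Q_2 = (-6, -4, 0).
Taking (-10, -9, -2) on L with direction v = (-6, -4, 0): w = X − (-10, -9, -2) = (1, 3, 9), and w × v = (36, -54, 14).
Distance = |w × v| / |v| = √4408 / √52 ≈ 9.2070.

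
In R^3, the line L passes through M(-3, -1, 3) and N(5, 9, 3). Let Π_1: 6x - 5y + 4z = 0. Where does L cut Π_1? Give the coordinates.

A direction vector for L is N − M = (8, 10, 0).
Substitute r = (-3, -1, 3) + t(8, 10, 0) into the plane: -1 + (-2)t = 0, so t = -1/2.
Intersection: (-3, -1, 3) + (-1/2)·(8, 10, 0) = (-7, -6, 3).

(-7, -6, 3)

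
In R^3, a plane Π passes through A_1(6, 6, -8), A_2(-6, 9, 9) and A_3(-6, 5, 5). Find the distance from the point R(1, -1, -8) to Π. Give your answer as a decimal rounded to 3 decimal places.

0.636

A_1A_2 = (-12, 3, 17), A_1A_3 = (-12, -1, 13); a normal to Π is A_1A_2 × A_1A_3 = (56, -48, 48).
Using A_1: Π has equation 56x - 48y + 48z = -336.
n·R − d = (56)·(1) + (-48)·(-1) + (48)·(-8) − (-336) = 56; |n| = √7744.
Distance = |56| / √7744 = 56/√7744 ≈ 0.636.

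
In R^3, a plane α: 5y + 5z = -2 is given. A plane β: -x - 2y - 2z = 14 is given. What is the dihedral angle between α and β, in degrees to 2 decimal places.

19.47

cos θ = |n₁·n₂| / (|n₁||n₂|) = |-20| / (√50 · √9).
θ = arccos(0.94281) ≈ 19.47°.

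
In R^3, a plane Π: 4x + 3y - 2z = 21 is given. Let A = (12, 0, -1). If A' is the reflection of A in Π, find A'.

λ = (n·A − d)/|n|² = (50 − 21)/29 = 1.
Reflection = A − 2λn = (12, 0, -1) − 2·(4, 3, -2) = (4, -6, 3).

(4, -6, 3)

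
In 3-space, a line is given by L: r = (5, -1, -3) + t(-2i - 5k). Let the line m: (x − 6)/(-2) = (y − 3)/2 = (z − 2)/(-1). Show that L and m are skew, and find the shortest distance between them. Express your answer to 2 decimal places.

1.64

m has direction (-2, 2, -1) through (6, 3, 2).
Common perpendicular direction n = (-2, 0, -5) × (-2, 2, -1) = (10, 8, -4).
With w = (6, 3, 2) − (5, -1, -3) = (1, 4, 5), w · n = 22.
Since n ≠ 0 the lines are not parallel, and w · n = 22 ≠ 0 so they do not intersect; hence they are skew.
Distance = |w · n| / |n| = |22| / √180 ≈ 1.64.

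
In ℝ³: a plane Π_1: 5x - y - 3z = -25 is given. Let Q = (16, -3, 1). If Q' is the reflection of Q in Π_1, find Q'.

(-14, 3, 19)

λ = (n·Q − d)/|n|² = (80 − (-25))/35 = 3.
Reflection = Q − 2λn = (16, -3, 1) − 6·(5, -1, -3) = (-14, 3, 19).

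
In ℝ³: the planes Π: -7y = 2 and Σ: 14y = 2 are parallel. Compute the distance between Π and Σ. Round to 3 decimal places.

Rescale Σ by 1/(-2): -7y = -1. Then distance = |2 − (-1)| / √49 ≈ 0.429.

0.429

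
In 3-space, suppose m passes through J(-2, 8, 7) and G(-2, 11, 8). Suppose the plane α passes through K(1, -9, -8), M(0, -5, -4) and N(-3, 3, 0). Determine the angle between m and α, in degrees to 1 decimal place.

A direction vector for m is G − J = (0, 3, 1).
KM = (-1, 4, 4), KN = (-4, 12, 8); a normal to α is KM × KN = (-16, -8, 4).
Using K: α has equation -16x - 8y + 4z = 24.
sin θ = |n·v| / (|n||v|) = |-20| / (√336 · √10) = 0.34503.
θ ≈ 20.2°.

20.2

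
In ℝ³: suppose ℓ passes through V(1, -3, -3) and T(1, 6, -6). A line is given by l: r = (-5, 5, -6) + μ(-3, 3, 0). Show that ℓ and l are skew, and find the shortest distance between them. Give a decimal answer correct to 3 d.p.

A direction vector for ℓ is T − V = (0, 9, -3).
Common perpendicular direction n = (0, 9, -3) × (-3, 3, 0) = (9, 9, 27).
With w = (-5, 5, -6) − (1, -3, -3) = (-6, 8, -3), w · n = -63.
Since n ≠ 0 the lines are not parallel, and w · n = -63 ≠ 0 so they do not intersect; hence they are skew.
Distance = |w · n| / |n| = |-63| / √891 ≈ 2.111.

2.111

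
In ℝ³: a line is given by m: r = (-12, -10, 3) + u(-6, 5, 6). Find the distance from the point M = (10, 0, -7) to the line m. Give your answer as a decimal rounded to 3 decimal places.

21.820

Taking (-12, -10, 3) on m with direction v = (-6, 5, 6): w = M − (-12, -10, 3) = (22, 10, -10), and w × v = (110, -72, 170).
Distance = |w × v| / |v| = √46184 / √97 ≈ 21.820.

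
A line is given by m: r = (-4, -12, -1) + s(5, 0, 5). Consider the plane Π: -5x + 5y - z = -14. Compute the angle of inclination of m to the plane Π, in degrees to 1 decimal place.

sin θ = |n·v| / (|n||v|) = |-30| / (√51 · √50) = 0.59409.
θ ≈ 36.4°.

36.4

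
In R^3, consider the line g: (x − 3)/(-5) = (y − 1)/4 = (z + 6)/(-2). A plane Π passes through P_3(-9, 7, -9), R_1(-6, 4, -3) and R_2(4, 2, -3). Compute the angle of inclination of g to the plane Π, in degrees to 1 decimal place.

17.4

g has direction (-5, 4, -2) through (3, 1, -6).
P_3R_1 = (3, -3, 6), P_3R_2 = (13, -5, 6); a normal to Π is P_3R_1 × P_3R_2 = (12, 60, 24).
Using P_3: Π has equation 12x + 60y + 24z = 96.
sin θ = |n·v| / (|n||v|) = |132| / (√4320 · √45) = 0.29938.
θ ≈ 17.4°.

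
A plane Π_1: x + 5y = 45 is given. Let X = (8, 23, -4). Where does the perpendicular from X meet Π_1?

(5, 8, -4)

Foot = X − λn with λ = (n·X − d)/|n|² = (123 − 45)/26 = 3.
Foot = (8, 23, -4) − 3·(1, 5, 0) = (5, 8, -4).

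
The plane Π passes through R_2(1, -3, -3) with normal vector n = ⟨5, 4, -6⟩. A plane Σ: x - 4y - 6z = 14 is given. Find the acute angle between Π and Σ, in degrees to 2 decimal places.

Π: n·r = n·R_2 gives 5x + 4y - 6z = 11.
cos θ = |n₁·n₂| / (|n₁||n₂|) = |25| / (√77 · √53).
θ = arccos(0.39134) ≈ 66.96°.

66.96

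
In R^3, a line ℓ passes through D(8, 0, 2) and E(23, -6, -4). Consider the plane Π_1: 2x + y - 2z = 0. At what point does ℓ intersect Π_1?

A direction vector for ℓ is E − D = (15, -6, -6).
Substitute r = (8, 0, 2) + t(15, -6, -6) into the plane: 12 + 36t = 0, so t = -1/3.
Intersection: (8, 0, 2) + (-1/3)·(15, -6, -6) = (3, 2, 4).

(3, 2, 4)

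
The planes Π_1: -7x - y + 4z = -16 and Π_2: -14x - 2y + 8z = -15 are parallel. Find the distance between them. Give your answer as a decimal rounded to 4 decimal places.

1.0463

Rescale Π_2 by 1/2: -7x - y + 4z = -15/2. Then distance = |-16 − (-15/2)| / √66 ≈ 1.0463.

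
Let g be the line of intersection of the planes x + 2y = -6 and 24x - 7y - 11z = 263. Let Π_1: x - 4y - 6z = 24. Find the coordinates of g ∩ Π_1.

Direction of g: (1, 2, 0) × (24, -7, -11) = (-22, 11, -55).
A point on g: solving the two plane equations with x = 16 gives (16, -11, 18).
Substitute r = (16, -11, 18) + t(-22, 11, -55) into the plane: -48 + 264t = 24, so t = 3/11.
Intersection: (16, -11, 18) + (3/11)·(-22, 11, -55) = (10, -8, 3).

(10, -8, 3)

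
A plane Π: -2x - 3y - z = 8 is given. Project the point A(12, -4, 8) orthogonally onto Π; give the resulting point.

Foot = A − λn with λ = (n·A − d)/|n|² = (-20 − 8)/14 = -2.
Foot = (12, -4, 8) − (-2)·(-2, -3, -1) = (8, -10, 6).

(8, -10, 6)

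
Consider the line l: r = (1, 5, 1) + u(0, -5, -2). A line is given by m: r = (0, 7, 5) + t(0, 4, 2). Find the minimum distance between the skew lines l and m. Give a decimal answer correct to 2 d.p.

1.00

Common perpendicular direction n = (0, -5, -2) × (0, 4, 2) = (-2, 0, 0).
With w = (0, 7, 5) − (1, 5, 1) = (-1, 2, 4), w · n = 2.
Distance = |w · n| / |n| = |2| / √4 ≈ 1.00.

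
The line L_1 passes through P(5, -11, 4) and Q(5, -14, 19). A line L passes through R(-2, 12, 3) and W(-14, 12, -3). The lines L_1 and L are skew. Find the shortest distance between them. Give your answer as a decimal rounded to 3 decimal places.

A direction vector for L_1 is Q − P = (0, -3, 15).
A direction vector for L is W − R = (-12, 0, -6).
Common perpendicular direction n = (0, -3, 15) × (-12, 0, -6) = (18, -180, -36).
With w = (-2, 12, 3) − (5, -11, 4) = (-7, 23, -1), w · n = -4230.
Distance = |w · n| / |n| = |-4230| / √34020 ≈ 22.934.

22.934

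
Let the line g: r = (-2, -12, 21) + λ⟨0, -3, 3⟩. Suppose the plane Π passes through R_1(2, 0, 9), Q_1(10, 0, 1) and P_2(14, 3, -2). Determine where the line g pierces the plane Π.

R_1Q_1 = (8, 0, -8), R_1P_2 = (12, 3, -11); a normal to Π is R_1Q_1 × R_1P_2 = (24, -8, 24).
Using R_1: Π has equation 24x - 8y + 24z = 264.
Substitute r = (-2, -12, 21) + t(0, -3, 3) into the plane: 552 + 96t = 264, so t = -3.
Intersection: (-2, -12, 21) + (-3)·(0, -3, 3) = (-2, -3, 12).

(-2, -3, 12)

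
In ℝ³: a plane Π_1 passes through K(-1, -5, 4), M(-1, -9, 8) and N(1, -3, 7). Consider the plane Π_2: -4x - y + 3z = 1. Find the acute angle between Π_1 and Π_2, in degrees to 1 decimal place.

35.0

KM = (0, -4, 4), KN = (2, 2, 3); a normal to Π_1 is KM × KN = (-20, 8, 8).
Using K: Π_1 has equation -20x + 8y + 8z = 12.
cos θ = |n₁·n₂| / (|n₁||n₂|) = |96| / (√528 · √26).
θ = arccos(0.81935) ≈ 35.0°.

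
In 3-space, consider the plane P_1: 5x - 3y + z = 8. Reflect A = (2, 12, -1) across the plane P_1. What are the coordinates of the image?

(12, 6, 1)

λ = (n·A − d)/|n|² = (-27 − 8)/35 = -1.
Reflection = A − 2λn = (2, 12, -1) − (-2)·(5, -3, 1) = (12, 6, 1).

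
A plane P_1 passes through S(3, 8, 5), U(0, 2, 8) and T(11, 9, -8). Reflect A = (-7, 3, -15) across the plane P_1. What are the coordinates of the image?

(23, -3, 3)

SU = (-3, -6, 3), ST = (8, 1, -13); a normal to P_1 is SU × ST = (75, -15, 45).
Using S: P_1 has equation 75x - 15y + 45z = 330.
λ = (n·A − d)/|n|² = (-1245 − 330)/7875 = -1/5.
Reflection = A − 2λn = (-7, 3, -15) − (-2/5)·(75, -15, 45) = (23, -3, 3).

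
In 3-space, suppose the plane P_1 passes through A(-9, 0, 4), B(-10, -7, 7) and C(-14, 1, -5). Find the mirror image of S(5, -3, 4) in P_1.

AB = (-1, -7, 3), AC = (-5, 1, -9); a normal to P_1 is AB × AC = (60, -24, -36).
Using A: P_1 has equation 60x - 24y - 36z = -684.
λ = (n·S − d)/|n|² = (228 − (-684))/5472 = 1/6.
Reflection = S − 2λn = (5, -3, 4) − (1/3)·(60, -24, -36) = (-15, 5, 16).

(-15, 5, 16)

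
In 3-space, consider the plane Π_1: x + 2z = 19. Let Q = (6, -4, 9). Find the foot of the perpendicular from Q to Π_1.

(5, -4, 7)

Foot = Q − λn with λ = (n·Q − d)/|n|² = (24 − 19)/5 = 1.
Foot = (6, -4, 9) − 1·(1, 0, 2) = (5, -4, 7).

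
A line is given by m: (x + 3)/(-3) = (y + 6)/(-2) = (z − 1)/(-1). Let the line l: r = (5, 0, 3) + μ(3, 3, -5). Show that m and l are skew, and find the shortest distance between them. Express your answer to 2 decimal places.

0.45

m has direction (-3, -2, -1) through (-3, -6, 1).
Common perpendicular direction n = (-3, -2, -1) × (3, 3, -5) = (13, -18, -3).
With w = (5, 0, 3) − (-3, -6, 1) = (8, 6, 2), w · n = -10.
Since n ≠ 0 the lines are not parallel, and w · n = -10 ≠ 0 so they do not intersect; hence they are skew.
Distance = |w · n| / |n| = |-10| / √502 ≈ 0.45.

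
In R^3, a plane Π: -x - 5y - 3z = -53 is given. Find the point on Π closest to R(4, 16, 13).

(2, 6, 7)

Foot = R − λn with λ = (n·R − d)/|n|² = (-123 − (-53))/35 = -2.
Foot = (4, 16, 13) − (-2)·(-1, -5, -3) = (2, 6, 7).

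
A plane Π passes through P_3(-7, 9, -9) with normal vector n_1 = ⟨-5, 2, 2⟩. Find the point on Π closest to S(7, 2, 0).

Π: n_1·r = n_1·P_3 gives -5x + 2y + 2z = 35.
Foot = S − λn with λ = (n·S − d)/|n|² = (-31 − 35)/33 = -2.
Foot = (7, 2, 0) − (-2)·(-5, 2, 2) = (-3, 6, 4).

(-3, 6, 4)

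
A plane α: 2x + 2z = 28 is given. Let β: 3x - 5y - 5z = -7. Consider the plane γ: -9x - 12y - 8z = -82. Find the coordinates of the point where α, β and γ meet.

Solving the 3×3 linear system 2x + 2z = 28, 3x - 5y - 5z = -7, -9x - 12y - 8z = -82 (e.g. by elimination or Cramer's rule, determinant = -202) gives (6, -3, 8).

(6, -3, 8)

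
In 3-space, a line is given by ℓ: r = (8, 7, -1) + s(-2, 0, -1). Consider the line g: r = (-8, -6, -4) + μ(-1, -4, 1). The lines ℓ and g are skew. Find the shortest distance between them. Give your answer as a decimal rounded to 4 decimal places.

Common perpendicular direction n = (-2, 0, -1) × (-1, -4, 1) = (-4, 3, 8).
With w = (-8, -6, -4) − (8, 7, -1) = (-16, -13, -3), w · n = 1.
Distance = |w · n| / |n| = |1| / √89 ≈ 0.1060.

0.1060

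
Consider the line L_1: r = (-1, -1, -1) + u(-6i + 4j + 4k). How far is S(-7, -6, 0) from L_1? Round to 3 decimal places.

7.491

Taking (-1, -1, -1) on L_1 with direction v = (-6, 4, 4): w = S − (-1, -1, -1) = (-6, -5, 1), and w × v = (-24, 18, -54).
Distance = |w × v| / |v| = √3816 / √68 ≈ 7.491.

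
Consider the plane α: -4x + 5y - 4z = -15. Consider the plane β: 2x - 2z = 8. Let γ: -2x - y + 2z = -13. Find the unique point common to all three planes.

Solving the 3×3 linear system -4x + 5y - 4z = -15, 2x - 2z = 8, -2x - y + 2z = -13 (e.g. by elimination or Cramer's rule, determinant = 16) gives (7, 5, 3).

(7, 5, 3)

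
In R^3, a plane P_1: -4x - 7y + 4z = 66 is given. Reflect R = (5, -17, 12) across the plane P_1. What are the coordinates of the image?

λ = (n·R − d)/|n|² = (147 − 66)/81 = 1.
Reflection = R − 2λn = (5, -17, 12) − 2·(-4, -7, 4) = (13, -3, 4).

(13, -3, 4)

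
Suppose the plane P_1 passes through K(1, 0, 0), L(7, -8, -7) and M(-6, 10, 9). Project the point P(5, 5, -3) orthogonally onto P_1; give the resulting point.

(3, 0, 1)

KL = (6, -8, -7), KM = (-7, 10, 9); a normal to P_1 is KL × KM = (-2, -5, 4).
Using K: P_1 has equation -2x - 5y + 4z = -2.
Foot = P − λn with λ = (n·P − d)/|n|² = (-47 − (-2))/45 = -1.
Foot = (5, 5, -3) − (-1)·(-2, -5, 4) = (3, 0, 1).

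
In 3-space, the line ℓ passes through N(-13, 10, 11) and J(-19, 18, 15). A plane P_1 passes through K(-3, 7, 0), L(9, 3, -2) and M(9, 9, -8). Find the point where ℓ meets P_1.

(-7, 2, 7)

A direction vector for ℓ is J − N = (-6, 8, 4).
KL = (12, -4, -2), KM = (12, 2, -8); a normal to P_1 is KL × KM = (36, 72, 72).
Using K: P_1 has equation 36x + 72y + 72z = 396.
Substitute r = (-13, 10, 11) + t(-6, 8, 4) into the plane: 1044 + 648t = 396, so t = -1.
Intersection: (-13, 10, 11) + (-1)·(-6, 8, 4) = (-7, 2, 7).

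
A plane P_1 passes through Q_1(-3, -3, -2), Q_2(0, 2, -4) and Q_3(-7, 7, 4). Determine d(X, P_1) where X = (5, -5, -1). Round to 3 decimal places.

6.581

Q_1Q_2 = (3, 5, -2), Q_1Q_3 = (-4, 10, 6); a normal to P_1 is Q_1Q_2 × Q_1Q_3 = (50, -10, 50).
Using Q_1: P_1 has equation 50x - 10y + 50z = -220.
n·X − d = (50)·(5) + (-10)·(-5) + (50)·(-1) − (-220) = 470; |n| = √5100.
Distance = |470| / √5100 = 470/√5100 ≈ 6.581.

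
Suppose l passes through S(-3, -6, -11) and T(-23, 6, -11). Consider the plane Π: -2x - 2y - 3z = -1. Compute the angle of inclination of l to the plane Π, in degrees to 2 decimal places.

9.58

A direction vector for l is T − S = (-20, 12, 0).
sin θ = |n·v| / (|n||v|) = |16| / (√17 · √544) = 0.16638.
θ ≈ 9.58°.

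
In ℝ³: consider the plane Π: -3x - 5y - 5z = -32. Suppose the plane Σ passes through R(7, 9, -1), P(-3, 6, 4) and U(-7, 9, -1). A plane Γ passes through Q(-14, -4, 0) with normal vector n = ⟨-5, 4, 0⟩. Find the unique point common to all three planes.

(-6, 6, 4)

RP = (-10, -3, 5), RU = (-14, 0, 0); a normal to Σ is RP × RU = (0, -70, -42).
Using R: Σ has equation -70y - 42z = -588.
Γ: n·r = n·Q gives -5x + 4y = 54.
Solving the 3×3 linear system -3x - 5y - 5z = -32, -70y - 42z = -588, -5x + 4y = 54 (e.g. by elimination or Cramer's rule, determinant = 196) gives (-6, 6, 4).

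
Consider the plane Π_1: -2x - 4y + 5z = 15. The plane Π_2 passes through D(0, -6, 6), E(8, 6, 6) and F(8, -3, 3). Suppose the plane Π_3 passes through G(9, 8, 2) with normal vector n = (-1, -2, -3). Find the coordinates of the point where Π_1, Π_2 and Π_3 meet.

(4, 3, 7)

DE = (8, 12, 0), DF = (8, 3, -3); a normal to Π_2 is DE × DF = (-36, 24, -72).
Using D: Π_2 has equation -36x + 24y - 72z = -576.
Π_3: n·r = n·G gives -x - 2y - 3z = -31.
Solving the 3×3 linear system -2x - 4y + 5z = 15, -36x + 24y - 72z = -576, -x - 2y - 3z = -31 (e.g. by elimination or Cramer's rule, determinant = 1056) gives (4, 3, 7).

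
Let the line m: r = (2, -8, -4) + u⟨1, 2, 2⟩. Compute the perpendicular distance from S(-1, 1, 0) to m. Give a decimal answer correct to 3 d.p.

Taking (2, -8, -4) on m with direction v = (1, 2, 2): w = S − (2, -8, -4) = (-3, 9, 4), and w × v = (10, 10, -15).
Distance = |w × v| / |v| = √425 / √9 ≈ 6.872.

6.872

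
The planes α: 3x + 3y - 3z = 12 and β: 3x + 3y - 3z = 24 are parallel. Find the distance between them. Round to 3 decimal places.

2.309

Same normal n = (3, 3, -3) with |n| = √27; distance = |12 − 24| / |n| = 12/√27 ≈ 2.309.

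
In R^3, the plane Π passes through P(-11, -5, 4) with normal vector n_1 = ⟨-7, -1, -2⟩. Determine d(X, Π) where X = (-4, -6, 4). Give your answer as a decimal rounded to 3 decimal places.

Π: n_1·r = n_1·P gives -7x - y - 2z = 74.
n·X − d = (-7)·(-4) + (-1)·(-6) + (-2)·(4) − 74 = -48; |n| = √54.
Distance = |-48| / √54 = 48/√54 ≈ 6.532.

6.532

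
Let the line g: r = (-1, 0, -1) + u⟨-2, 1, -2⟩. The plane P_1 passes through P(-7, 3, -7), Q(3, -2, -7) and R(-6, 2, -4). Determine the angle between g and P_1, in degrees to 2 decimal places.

5.64

PQ = (10, -5, 0), PR = (1, -1, 3); a normal to P_1 is PQ × PR = (-15, -30, -5).
Using P: P_1 has equation -15x - 30y - 5z = 50.
sin θ = |n·v| / (|n||v|) = |10| / (√1150 · √9) = 0.09829.
θ ≈ 5.64°.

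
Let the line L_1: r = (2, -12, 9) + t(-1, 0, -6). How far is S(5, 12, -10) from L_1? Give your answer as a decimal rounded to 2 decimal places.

24.76

Taking (2, -12, 9) on L_1 with direction v = (-1, 0, -6): w = S − (2, -12, 9) = (3, 24, -19), and w × v = (-144, 37, 24).
Distance = |w × v| / |v| = √22681 / √37 ≈ 24.76.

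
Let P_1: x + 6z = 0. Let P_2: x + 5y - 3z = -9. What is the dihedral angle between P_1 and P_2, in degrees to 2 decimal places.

cos θ = |n₁·n₂| / (|n₁||n₂|) = |-17| / (√37 · √35).
θ = arccos(0.47240) ≈ 61.81°.

61.81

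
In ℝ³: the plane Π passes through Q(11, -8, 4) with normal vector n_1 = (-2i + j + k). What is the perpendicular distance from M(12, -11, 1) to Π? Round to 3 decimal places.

3.266

Π: n_1·r = n_1·Q gives -2x + y + z = -26.
n·M − d = (-2)·(12) + (1)·(-11) + (1)·(1) − (-26) = -8; |n| = √6.
Distance = |-8| / √6 = 8/√6 ≈ 3.266.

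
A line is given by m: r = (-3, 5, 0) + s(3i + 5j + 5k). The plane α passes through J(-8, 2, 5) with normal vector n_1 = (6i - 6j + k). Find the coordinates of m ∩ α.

α: n_1·r = n_1·J gives 6x - 6y + z = -55.
Substitute r = (-3, 5, 0) + t(3, 5, 5) into the plane: -48 + (-7)t = -55, so t = 1.
Intersection: (-3, 5, 0) + 1·(3, 5, 5) = (0, 10, 5).

(0, 10, 5)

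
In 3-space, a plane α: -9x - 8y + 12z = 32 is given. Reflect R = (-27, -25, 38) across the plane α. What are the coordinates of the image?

λ = (n·R − d)/|n|² = (899 − 32)/289 = 3.
Reflection = R − 2λn = (-27, -25, 38) − 6·(-9, -8, 12) = (27, 23, -34).

(27, 23, -34)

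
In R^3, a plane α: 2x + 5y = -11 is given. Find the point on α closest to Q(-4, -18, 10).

(2, -3, 10)

Foot = Q − λn with λ = (n·Q − d)/|n|² = (-98 − (-11))/29 = -3.
Foot = (-4, -18, 10) − (-3)·(2, 5, 0) = (2, -3, 10).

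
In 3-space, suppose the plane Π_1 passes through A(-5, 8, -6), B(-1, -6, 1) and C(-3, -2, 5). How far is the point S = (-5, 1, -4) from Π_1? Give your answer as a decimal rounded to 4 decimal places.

AB = (4, -14, 7), AC = (2, -10, 11); a normal to Π_1 is AB × AC = (-84, -30, -12).
Using A: Π_1 has equation -84x - 30y - 12z = 252.
n·S − d = (-84)·(-5) + (-30)·(1) + (-12)·(-4) − 252 = 186; |n| = √8100.
Distance = |186| / √8100 = 186/√8100 ≈ 2.0667.

2.0667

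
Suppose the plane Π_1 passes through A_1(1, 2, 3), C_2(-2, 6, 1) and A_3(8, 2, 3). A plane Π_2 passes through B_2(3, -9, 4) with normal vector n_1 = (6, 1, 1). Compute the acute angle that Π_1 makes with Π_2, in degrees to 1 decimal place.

77.4

A_1C_2 = (-3, 4, -2), A_1A_3 = (7, 0, 0); a normal to Π_1 is A_1C_2 × A_1A_3 = (0, -14, -28).
Using A_1: Π_1 has equation -14y - 28z = -112.
Π_2: n_1·r = n_1·B_2 gives 6x + y + z = 13.
cos θ = |n₁·n₂| / (|n₁||n₂|) = |-42| / (√980 · √38).
θ = arccos(0.21764) ≈ 77.4°.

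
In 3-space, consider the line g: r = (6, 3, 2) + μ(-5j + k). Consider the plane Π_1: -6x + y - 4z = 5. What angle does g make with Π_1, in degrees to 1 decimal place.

14.0

sin θ = |n·v| / (|n||v|) = |-9| / (√53 · √26) = 0.24245.
θ ≈ 14.0°.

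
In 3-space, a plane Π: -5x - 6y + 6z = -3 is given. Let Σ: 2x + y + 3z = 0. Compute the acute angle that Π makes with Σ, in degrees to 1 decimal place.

86.9

cos θ = |n₁·n₂| / (|n₁||n₂|) = |2| / (√97 · √14).
θ = arccos(0.05427) ≈ 86.9°.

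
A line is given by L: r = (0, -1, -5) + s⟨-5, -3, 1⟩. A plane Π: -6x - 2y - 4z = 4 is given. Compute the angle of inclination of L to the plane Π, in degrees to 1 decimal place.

sin θ = |n·v| / (|n||v|) = |32| / (√56 · √35) = 0.72281.
θ ≈ 46.3°.

46.3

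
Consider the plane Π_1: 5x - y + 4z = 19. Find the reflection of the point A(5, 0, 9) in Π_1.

λ = (n·A − d)/|n|² = (61 − 19)/42 = 1.
Reflection = A − 2λn = (5, 0, 9) − 2·(5, -1, 4) = (-5, 2, 1).

(-5, 2, 1)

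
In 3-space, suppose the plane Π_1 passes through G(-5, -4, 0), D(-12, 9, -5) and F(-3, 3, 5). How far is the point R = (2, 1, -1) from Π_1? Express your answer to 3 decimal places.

GD = (-7, 13, -5), GF = (2, 7, 5); a normal to Π_1 is GD × GF = (100, 25, -75).
Using G: Π_1 has equation 100x + 25y - 75z = -600.
n·R − d = (100)·(2) + (25)·(1) + (-75)·(-1) − (-600) = 900; |n| = √16250.
Distance = |900| / √16250 = 900/√16250 ≈ 7.060.

7.060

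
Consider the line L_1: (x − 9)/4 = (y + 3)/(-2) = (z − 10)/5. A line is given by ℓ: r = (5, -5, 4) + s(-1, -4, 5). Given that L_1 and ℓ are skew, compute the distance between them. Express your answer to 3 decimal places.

L_1 has direction (4, -2, 5) through (9, -3, 10).
Common perpendicular direction n = (4, -2, 5) × (-1, -4, 5) = (10, -25, -18).
With w = (5, -5, 4) − (9, -3, 10) = (-4, -2, -6), w · n = 118.
Distance = |w · n| / |n| = |118| / √1049 ≈ 3.643.

3.643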